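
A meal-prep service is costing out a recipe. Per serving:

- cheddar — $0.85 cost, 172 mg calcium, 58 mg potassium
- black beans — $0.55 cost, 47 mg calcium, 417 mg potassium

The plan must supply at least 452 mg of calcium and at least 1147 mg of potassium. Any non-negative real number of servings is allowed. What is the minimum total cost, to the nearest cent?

$3.02

Compare the cost at each extreme point of the feasible region.
cheddar only: max(452/172, 1147/58) = 19.78 servings → $16.81.
black beans only: max(452/47, 1147/417) = 9.617 servings → $5.29.
cheddar + black beans with both tight: 1.95 servings and 2.479 servings → $3.02.
The minimum over all feasible corners is $3.02.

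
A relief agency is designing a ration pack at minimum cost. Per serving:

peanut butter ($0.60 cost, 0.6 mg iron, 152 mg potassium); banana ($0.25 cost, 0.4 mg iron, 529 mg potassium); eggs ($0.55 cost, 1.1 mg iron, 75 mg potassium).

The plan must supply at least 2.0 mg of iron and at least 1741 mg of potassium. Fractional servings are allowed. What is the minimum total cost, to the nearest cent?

The cheapest plan sits at a corner of the feasible region — with two constraints it uses at most two foods.
peanut butter only: max(2.0/0.6, 1741/152) = 11.45 servings → $6.87.
banana only: max(2.0/0.4, 1741/529) = 5 servings → $1.25.
eggs only: max(2.0/1.1, 1741/75) = 23.21 servings → $12.77.
peanut butter + banana with both tight: 1.409 servings and 2.886 servings → $1.57.
peanut butter + eggs: the both-tight solution has a negative serving — not a feasible corner.
banana + eggs with both tight: 3.198 servings and 0.6552 servings → $1.16.
The minimum over all feasible corners is $1.16.

$1.16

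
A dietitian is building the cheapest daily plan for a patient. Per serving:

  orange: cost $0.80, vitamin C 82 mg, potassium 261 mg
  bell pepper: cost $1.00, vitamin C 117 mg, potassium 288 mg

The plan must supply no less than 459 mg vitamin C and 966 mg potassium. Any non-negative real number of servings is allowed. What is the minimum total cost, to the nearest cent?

An LP optimum is at a vertex; with two nutrient constraints at most two foods are used. Check each candidate.
orange only: max(459/82, 966/261) = 5.598 servings → $4.48.
bell pepper only: max(459/117, 966/288) = 3.923 servings → $3.92.
orange + bell pepper: the both-tight solution has a negative serving — not a feasible corner.
Cheapest feasible corner: $3.92.

$3.92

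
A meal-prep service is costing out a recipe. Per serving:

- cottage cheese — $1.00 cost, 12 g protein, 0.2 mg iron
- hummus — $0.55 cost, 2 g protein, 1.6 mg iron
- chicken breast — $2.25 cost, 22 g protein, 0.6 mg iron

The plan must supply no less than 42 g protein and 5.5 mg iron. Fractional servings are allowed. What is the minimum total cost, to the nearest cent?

cottage cheese only: max(42/12, 5.5/0.2) = 27.5 servings → $27.50.
hummus only: max(42/2, 5.5/1.6) = 21 servings → $11.55.
chicken breast only: max(42/22, 5.5/0.6) = 9.167 servings → $20.62.
cottage cheese + hummus with both tight: 2.989 servings and 3.064 servings → $4.67.
cottage cheese + chicken breast with both targets exact would need a negative amount; discard.
hummus + chicken breast with both tight: 2.818 servings and 1.653 servings → $5.27.
So the least-cost plan costs $4.67.

$4.67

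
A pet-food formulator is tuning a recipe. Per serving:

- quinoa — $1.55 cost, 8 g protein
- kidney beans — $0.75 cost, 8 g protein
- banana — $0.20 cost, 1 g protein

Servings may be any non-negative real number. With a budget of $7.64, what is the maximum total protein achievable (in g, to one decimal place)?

81.5 g

Protein per dollar: kidney beans 10.67, quinoa 5.161, banana 5.
With no serving limits, spend the whole cost allowance on kidney beans: $7.64 / $0.75 × 8 g = 81.5 g.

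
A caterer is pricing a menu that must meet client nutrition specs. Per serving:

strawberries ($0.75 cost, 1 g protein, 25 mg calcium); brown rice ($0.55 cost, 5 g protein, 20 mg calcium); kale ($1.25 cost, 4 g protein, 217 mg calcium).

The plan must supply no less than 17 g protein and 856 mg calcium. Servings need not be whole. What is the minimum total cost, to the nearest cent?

Two binding constraints pin down two serving amounts, so the optimal mix uses at most two foods. The candidates are each food alone (scaled to the tighter of protein/calcium) and each pair with both constraints tight.
strawberries only: max(17/1, 856/25) = 34.24 servings → $25.68.
brown rice only: max(17/5, 856/20) = 42.8 servings → $23.54.
kale only: max(17/4, 856/217) = 4.25 servings → $5.31.
strawberries + brown rice: the both-tight solution has a negative serving — not a feasible corner.
strawberries + kale with both tight: 2.265 servings and 3.684 servings → $6.30.
brown rice + kale with both tight: 0.2637 servings and 3.92 servings → $5.05.
So the least-cost plan costs $5.05.

$5.05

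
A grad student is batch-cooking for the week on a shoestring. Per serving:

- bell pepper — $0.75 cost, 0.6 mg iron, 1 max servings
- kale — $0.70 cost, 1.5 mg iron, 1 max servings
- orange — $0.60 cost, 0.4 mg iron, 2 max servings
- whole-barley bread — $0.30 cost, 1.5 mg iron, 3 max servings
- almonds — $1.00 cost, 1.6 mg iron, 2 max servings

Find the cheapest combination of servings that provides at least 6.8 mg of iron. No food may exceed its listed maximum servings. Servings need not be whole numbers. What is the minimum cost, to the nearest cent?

$2.10

Cost per mg of iron: whole-barley bread $0.2000, kale $0.4667, almonds $0.6250, bell pepper $1.2500, orange $1.5000.
Take 3 servings of whole-barley bread: +4.5 mg iron for $0.90 (total $0.90, still need 2.3 mg).
Take 1 serving of kale: +1.5 mg iron for $0.70 (total $1.60, still need 0.8 mg).
Take 0.5 servings of almonds: +0.8 mg iron for $0.50 (total $2.10, still need 0.0 mg).
Greedy by cheapest-per-mg is optimal for a single linear constraint, so the minimum cost is $2.10.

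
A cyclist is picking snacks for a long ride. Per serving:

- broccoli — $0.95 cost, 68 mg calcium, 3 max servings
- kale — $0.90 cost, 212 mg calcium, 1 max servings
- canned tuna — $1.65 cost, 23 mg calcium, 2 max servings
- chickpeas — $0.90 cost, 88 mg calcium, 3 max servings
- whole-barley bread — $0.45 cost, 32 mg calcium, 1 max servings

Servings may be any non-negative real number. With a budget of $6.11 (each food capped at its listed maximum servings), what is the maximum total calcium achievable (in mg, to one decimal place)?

Calcium per dollar: kale 235.6, chickpeas 97.78, broccoli 71.58, whole-barley bread 71.11, canned tuna 13.94.
Take 1 serving of kale: spends $0.90, +212.0 mg calcium (running total 212.0 mg).
Take 3 servings of chickpeas: spends $2.70, +264.0 mg calcium (running total 476.0 mg).
Take 2.642 servings of broccoli: spends $2.51, +179.7 mg calcium (running total 655.7 mg).
Filling greedily by calcium-per-dollar is optimal for one linear limit, giving 655.7 mg.

655.7 mg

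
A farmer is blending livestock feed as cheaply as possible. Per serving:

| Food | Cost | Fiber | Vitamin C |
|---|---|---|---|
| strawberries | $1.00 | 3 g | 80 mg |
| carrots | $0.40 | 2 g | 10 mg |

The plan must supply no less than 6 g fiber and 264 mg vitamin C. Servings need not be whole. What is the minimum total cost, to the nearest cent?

Compare the cost at each extreme point of the feasible region.
strawberries only: max(6/3, 264/80) = 3.3 servings → $3.30.
carrots only: max(6/2, 264/10) = 26.4 servings → $10.56.
strawberries + carrots: the both-tight solution has a negative serving — not a feasible corner.
The minimum over all feasible corners is $3.30.

$3.30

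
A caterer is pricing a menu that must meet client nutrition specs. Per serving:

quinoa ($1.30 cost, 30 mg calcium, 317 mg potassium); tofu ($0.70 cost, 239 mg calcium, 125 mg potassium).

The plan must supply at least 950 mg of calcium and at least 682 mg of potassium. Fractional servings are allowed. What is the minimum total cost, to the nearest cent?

$3.53

Check every corner: each single food scaled to meet both minima, and each pair solved so both constraints bind.
quinoa only: max(950/30, 682/317) = 31.67 servings → $41.17.
tofu only: max(950/239, 682/125) = 5.456 servings → $3.82.
quinoa + tofu with both tight: 0.6144 servings and 3.898 servings → $3.53.
The minimum over all feasible corners is $3.53.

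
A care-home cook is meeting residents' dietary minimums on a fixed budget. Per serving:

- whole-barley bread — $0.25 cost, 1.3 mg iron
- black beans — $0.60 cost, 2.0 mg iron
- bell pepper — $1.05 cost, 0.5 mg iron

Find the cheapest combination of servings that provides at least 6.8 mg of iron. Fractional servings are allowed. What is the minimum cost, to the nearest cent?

Cost per mg of iron: whole-barley bread $0.1923, black beans $0.3000, bell pepper $2.1000.
With no serving limits, use only whole-barley bread: 6.8 mg / 1.3 mg = 5.231 servings × $0.25 = $1.31.

$1.31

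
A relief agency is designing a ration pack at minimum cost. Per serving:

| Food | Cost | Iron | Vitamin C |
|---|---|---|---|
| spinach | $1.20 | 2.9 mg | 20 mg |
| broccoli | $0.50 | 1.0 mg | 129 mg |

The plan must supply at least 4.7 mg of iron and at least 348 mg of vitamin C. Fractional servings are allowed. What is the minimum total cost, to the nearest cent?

For a min-cost LP with two ≥-constraints, a basic feasible solution has at most two positive variables.
spinach only: max(4.7/2.9, 348/20) = 17.4 servings → $20.88.
broccoli only: max(4.7/1.0, 348/129) = 4.7 servings → $2.35.
spinach + broccoli with both tight: 0.7295 servings and 2.585 servings → $2.17.
The minimum over all feasible corners is $2.17.

$2.17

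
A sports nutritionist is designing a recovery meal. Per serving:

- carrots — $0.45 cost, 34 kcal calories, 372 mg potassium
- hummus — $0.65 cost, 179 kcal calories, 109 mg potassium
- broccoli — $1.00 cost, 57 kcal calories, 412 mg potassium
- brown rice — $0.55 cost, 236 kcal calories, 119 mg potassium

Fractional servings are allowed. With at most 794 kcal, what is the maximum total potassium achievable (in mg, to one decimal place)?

8687.3 mg

Potassium per kcal: carrots 10.94, broccoli 7.228, hummus 0.6089, brown rice 0.5042.
With no serving limits, spend the whole calories allowance on carrots: 794 kcal / 34 kcal × 372 mg = 8687.3 mg.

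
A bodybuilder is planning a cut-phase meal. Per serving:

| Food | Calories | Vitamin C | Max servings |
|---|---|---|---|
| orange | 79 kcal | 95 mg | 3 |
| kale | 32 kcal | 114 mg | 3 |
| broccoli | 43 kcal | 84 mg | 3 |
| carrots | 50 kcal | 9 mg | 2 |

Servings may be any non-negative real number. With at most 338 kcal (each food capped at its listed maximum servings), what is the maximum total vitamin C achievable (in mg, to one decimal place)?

Vitamin C per kcal: kale 3.562, broccoli 1.953, orange 1.203, carrots 0.18.
Take 3 servings of kale: uses 96 kcal, +342.0 mg vitamin C (running total 342.0 mg).
Take 3 servings of broccoli: uses 129 kcal, +252.0 mg vitamin C (running total 594.0 mg).
Take 1.43 servings of orange: uses 113 kcal, +135.9 mg vitamin C (running total 729.9 mg).
Greedy by best ratio exhausts the calories allowance optimally: 729.9 mg.

729.9 mg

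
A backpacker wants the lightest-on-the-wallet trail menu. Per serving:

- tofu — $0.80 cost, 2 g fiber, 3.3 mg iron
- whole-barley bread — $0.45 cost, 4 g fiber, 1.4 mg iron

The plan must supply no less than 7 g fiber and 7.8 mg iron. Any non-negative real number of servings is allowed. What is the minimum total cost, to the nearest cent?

At the optimum either one food covers both requirements or two foods hit both targets exactly; no other combination can be cheaper.
tofu only: max(7/2, 7.8/3.3) = 3.5 servings → $2.80.
whole-barley bread only: max(7/4, 7.8/1.4) = 5.571 servings → $2.51.
tofu + whole-barley bread with both tight: 2.058 servings and 0.7212 servings → $1.97.
Cheapest feasible corner: $1.97.

$1.97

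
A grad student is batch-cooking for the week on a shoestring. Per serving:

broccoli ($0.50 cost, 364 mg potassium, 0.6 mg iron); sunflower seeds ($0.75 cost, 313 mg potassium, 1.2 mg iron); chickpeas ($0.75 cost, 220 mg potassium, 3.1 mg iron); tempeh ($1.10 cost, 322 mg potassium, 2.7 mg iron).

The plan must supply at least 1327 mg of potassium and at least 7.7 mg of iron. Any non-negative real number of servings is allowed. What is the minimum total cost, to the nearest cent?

broccoli only: max(1327/364, 7.7/0.6) = 12.83 servings → $6.42.
sunflower seeds only: max(1327/313, 7.7/1.2) = 6.417 servings → $4.81.
chickpeas only: max(1327/220, 7.7/3.1) = 6.032 servings → $4.52.
tempeh only: max(1327/322, 7.7/2.7) = 4.121 servings → $4.53.
broccoli + sunflower seeds: intersection lies outside the first quadrant.
broccoli + chickpeas with both tight: 2.428 servings and 2.014 servings → $2.72.
broccoli + tempeh with both tight: 1.398 servings and 2.541 servings → $3.49.
sunflower seeds + chickpeas with both tight: 3.426 servings and 1.158 servings → $3.44.
sunflower seeds + tempeh with both tight: 2.406 servings and 1.783 servings → $3.77.
chickpeas + tempeh with both targets exact would need a negative amount; discard.
The minimum over all feasible corners is $2.72.

$2.72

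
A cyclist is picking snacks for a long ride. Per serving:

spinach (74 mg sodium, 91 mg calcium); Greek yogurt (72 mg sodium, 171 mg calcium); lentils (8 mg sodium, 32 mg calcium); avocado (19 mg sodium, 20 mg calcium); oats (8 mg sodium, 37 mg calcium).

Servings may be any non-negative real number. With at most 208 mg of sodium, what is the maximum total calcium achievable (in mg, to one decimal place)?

962.0 mg

Calcium per mg sodium: oats 4.625, lentils 4, Greek yogurt 2.375, spinach 1.23, avocado 1.053.
With no serving limits, spend the whole sodium allowance on oats: 208 mg / 8 mg × 37 mg = 962.0 mg.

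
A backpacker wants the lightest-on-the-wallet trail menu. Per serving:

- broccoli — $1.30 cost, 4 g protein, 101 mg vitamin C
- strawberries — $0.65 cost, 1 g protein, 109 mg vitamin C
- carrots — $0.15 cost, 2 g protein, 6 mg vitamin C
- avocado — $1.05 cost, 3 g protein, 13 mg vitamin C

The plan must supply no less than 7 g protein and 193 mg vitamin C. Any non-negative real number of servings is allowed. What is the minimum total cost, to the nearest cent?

For a min-cost LP with two ≥-constraints, a basic feasible solution has at most two positive variables.
broccoli only: max(7/4, 193/101) = 1.911 servings → $2.48.
strawberries only: max(7/1, 193/109) = 7 servings → $4.55.
carrots only: max(7/2, 193/6) = 32.17 servings → $4.83.
avocado only: max(7/3, 193/13) = 14.85 servings → $15.59.
broccoli + strawberries with both tight: 1.701 servings and 0.194 servings → $2.34.
broccoli + carrots: the both-tight solution has a negative serving — not a feasible corner.
broccoli + avocado: intersection lies outside the first quadrant.
strawberries + carrots with both tight: 1.623 servings and 2.689 servings → $1.46.
strawberries + avocado with both tight: 1.554 servings and 1.815 servings → $2.92.
carrots + avocado: intersection lies outside the first quadrant.
So the least-cost plan costs $1.46.

$1.46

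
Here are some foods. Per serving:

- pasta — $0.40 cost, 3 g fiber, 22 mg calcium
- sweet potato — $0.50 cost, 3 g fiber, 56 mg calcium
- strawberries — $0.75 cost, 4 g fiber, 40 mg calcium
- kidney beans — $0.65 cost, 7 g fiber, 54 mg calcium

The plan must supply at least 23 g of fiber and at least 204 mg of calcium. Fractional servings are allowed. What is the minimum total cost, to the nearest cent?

A basic optimal solution has at most two foods positive. Try each food alone and each pair with both targets met exactly.
pasta only: max(23/3, 204/22) = 9.273 servings → $3.71.
sweet potato only: max(23/3, 204/56) = 7.667 servings → $3.83.
strawberries only: max(23/4, 204/40) = 5.75 servings → $4.31.
kidney beans only: max(23/7, 204/54) = 3.778 servings → $2.46.
pasta + sweet potato with both tight: 6.627 servings and 1.039 servings → $3.17.
pasta + strawberries with both tight: 3.25 servings and 3.312 servings → $3.78.
pasta + kidney beans with both targets exact would need a negative amount; discard.
sweet potato + strawberries: the both-tight solution has a negative serving — not a feasible corner.
sweet potato + kidney beans with both tight: 0.8087 servings and 2.939 servings → $2.31.
strawberries + kidney beans with both tight: 2.906 servings and 1.625 servings → $3.24.
Cheapest feasible corner: $2.31.

$2.31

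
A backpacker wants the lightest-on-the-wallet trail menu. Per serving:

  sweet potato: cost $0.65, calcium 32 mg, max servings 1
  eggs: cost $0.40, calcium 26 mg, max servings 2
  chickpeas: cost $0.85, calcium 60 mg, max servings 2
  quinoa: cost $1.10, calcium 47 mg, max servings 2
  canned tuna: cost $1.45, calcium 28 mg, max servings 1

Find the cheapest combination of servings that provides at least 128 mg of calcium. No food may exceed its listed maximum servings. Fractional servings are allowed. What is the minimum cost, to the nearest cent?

Cost per mg of calcium: chickpeas $0.0142, eggs $0.0154, sweet potato $0.0203, quinoa $0.0234, canned tuna $0.0518.
Take 2 servings of chickpeas: +120.0 mg calcium for $1.70 (total $1.70, still need 8.0 mg).
Take 0.3077 servings of eggs: +8.0 mg calcium for $0.12 (total $1.82, still need 0.0 mg).
Filling from the cheapest source first is optimal under one linear minimum: $1.82.

$1.82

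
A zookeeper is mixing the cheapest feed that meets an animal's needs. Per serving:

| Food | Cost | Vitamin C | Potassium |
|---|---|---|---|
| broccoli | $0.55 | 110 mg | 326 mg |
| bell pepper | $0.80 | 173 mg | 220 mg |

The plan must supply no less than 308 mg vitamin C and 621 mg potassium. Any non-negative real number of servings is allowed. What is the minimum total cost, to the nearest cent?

$1.48

Compare the cost at each extreme point of the feasible region.
broccoli only: max(308/110, 621/326) = 2.8 servings → $1.54.
bell pepper only: max(308/173, 621/220) = 2.823 servings → $2.26.
broccoli + bell pepper with both tight: 1.232 servings and 0.9969 servings → $1.48.
So the least-cost plan costs $1.48.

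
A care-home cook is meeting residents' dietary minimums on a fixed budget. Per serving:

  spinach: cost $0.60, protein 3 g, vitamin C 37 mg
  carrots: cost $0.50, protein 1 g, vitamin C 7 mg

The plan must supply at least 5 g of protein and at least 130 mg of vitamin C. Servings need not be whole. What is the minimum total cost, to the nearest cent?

A basic optimal solution has at most two foods positive. Try each food alone and each pair with both targets met exactly.
spinach only: max(5/3, 130/37) = 3.514 servings → $2.11.
carrots only: max(5/1, 130/7) = 18.57 servings → $9.29.
spinach + carrots: intersection lies outside the first quadrant.
Cheapest feasible corner: $2.11.

$2.11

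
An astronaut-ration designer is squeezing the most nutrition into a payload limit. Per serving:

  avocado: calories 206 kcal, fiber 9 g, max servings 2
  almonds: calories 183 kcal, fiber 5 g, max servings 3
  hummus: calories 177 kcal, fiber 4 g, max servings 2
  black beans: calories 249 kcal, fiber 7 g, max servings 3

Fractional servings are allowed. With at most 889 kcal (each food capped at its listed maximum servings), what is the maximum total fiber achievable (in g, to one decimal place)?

31.4 g

Fiber per kcal: avocado 0.04369, black beans 0.02811, almonds 0.02732, hummus 0.0226.
Take 2 servings of avocado: uses 412 kcal, +18.0 g fiber (running total 18.0 g).
Take 1.916 servings of black beans: uses 477 kcal, +13.4 g fiber (running total 31.4 g).
Greedy by best ratio exhausts the calories allowance optimally: 31.4 g.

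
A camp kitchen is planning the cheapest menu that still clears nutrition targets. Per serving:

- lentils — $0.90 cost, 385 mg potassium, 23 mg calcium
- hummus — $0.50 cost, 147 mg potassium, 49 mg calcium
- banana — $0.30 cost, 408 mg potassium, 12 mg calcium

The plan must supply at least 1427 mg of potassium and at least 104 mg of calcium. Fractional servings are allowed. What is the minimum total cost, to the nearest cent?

The cheapest plan sits at a corner of the feasible region — with two constraints it uses at most two foods.
lentils only: max(1427/385, 104/23) = 4.522 servings → $4.07.
hummus only: max(1427/147, 104/49) = 9.707 servings → $4.85.
banana only: max(1427/408, 104/12) = 8.667 servings → $2.60.
lentils + hummus with both tight: 3.528 servings and 0.4662 servings → $3.41.
lentils + banana: intersection lies outside the first quadrant.
hummus + banana with both tight: 1.388 servings and 2.997 servings → $1.59.
The minimum over all feasible corners is $1.59.

$1.59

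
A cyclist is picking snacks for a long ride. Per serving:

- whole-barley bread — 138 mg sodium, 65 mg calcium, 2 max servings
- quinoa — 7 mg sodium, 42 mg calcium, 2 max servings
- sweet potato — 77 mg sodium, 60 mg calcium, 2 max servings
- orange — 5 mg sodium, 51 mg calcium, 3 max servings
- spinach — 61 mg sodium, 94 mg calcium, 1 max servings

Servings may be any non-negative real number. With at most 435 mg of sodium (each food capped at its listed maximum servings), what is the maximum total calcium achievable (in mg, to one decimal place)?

541.0 mg

Calcium per mg sodium: orange 10.2, quinoa 6, spinach 1.541, sweet potato 0.7792, whole-barley bread 0.471.
Take 3 servings of orange: uses 15 mg sodium, +153.0 mg calcium (running total 153.0 mg).
Take 2 servings of quinoa: uses 14 mg sodium, +84.0 mg calcium (running total 237.0 mg).
Take 1 serving of spinach: uses 61 mg sodium, +94.0 mg calcium (running total 331.0 mg).
Take 2 servings of sweet potato: uses 154 mg sodium, +120.0 mg calcium (running total 451.0 mg).
Take 1.384 servings of whole-barley bread: uses 191 mg sodium, +90.0 mg calcium (running total 541.0 mg).
Greedy by best ratio exhausts the sodium allowance optimally: 541.0 mg.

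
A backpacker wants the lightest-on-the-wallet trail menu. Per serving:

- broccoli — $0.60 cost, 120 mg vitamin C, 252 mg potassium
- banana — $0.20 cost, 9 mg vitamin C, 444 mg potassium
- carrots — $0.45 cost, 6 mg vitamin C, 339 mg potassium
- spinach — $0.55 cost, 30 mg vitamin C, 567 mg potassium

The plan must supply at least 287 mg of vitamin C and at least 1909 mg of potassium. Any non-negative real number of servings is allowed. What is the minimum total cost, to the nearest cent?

$1.91

Check every corner: each single food scaled to meet both minima, and each pair solved so both constraints bind.
broccoli only: max(287/120, 1909/252) = 7.575 servings → $4.55.
banana only: max(287/9, 1909/444) = 31.89 servings → $6.38.
carrots only: max(287/6, 1909/339) = 47.83 servings → $21.52.
spinach only: max(287/30, 1909/567) = 9.567 servings → $5.26.
broccoli + banana with both tight: 2.161 servings and 3.073 servings → $1.91.
broccoli + carrots with both tight: 2.192 servings and 4.002 servings → $3.12.
broccoli + spinach with both tight: 1.744 servings and 2.592 servings → $2.47.
banana + carrots: intersection lies outside the first quadrant.
banana + spinach: the both-tight solution has a negative serving — not a feasible corner.
carrots + spinach: intersection lies outside the first quadrant.
Cheapest feasible corner: $1.91.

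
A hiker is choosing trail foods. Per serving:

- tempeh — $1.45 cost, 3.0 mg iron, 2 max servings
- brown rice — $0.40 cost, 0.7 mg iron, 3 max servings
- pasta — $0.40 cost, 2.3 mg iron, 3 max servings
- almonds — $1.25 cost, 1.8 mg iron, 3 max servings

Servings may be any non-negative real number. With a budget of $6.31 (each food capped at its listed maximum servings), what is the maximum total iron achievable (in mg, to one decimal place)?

16.5 mg

Iron per dollar: pasta 5.75, tempeh 2.069, brown rice 1.75, almonds 1.44.
Take 3 servings of pasta: spends $1.20, +6.9 mg iron (running total 6.9 mg).
Take 2 servings of tempeh: spends $2.90, +6.0 mg iron (running total 12.9 mg).
Take 3 servings of brown rice: spends $1.20, +2.1 mg iron (running total 15.0 mg).
Take 0.808 servings of almonds: spends $1.01, +1.5 mg iron (running total 16.5 mg).
Filling greedily by iron-per-dollar is optimal for one linear limit, giving 16.5 mg.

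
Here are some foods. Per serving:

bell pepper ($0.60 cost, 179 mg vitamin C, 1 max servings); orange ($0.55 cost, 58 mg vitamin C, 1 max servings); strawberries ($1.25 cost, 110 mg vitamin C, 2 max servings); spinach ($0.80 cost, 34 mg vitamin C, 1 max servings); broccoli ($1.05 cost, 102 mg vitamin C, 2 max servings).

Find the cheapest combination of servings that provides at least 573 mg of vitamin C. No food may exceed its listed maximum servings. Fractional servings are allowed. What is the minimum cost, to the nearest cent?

Cost per mg of vitamin C: bell pepper $0.0034, orange $0.0095, broccoli $0.0103, strawberries $0.0114, spinach $0.0235.
Take 1 serving of bell pepper: +179.0 mg vitamin C for $0.60 (total $0.60, still need 394.0 mg).
Take 1 serving of orange: +58.0 mg vitamin C for $0.55 (total $1.15, still need 336.0 mg).
Take 2 servings of broccoli: +204.0 mg vitamin C for $2.10 (total $3.25, still need 132.0 mg).
Take 1.2 servings of strawberries: +132.0 mg vitamin C for $1.50 (total $4.75, still need 0.0 mg).
Filling from the cheapest source first is optimal under one linear minimum: $4.75.

$4.75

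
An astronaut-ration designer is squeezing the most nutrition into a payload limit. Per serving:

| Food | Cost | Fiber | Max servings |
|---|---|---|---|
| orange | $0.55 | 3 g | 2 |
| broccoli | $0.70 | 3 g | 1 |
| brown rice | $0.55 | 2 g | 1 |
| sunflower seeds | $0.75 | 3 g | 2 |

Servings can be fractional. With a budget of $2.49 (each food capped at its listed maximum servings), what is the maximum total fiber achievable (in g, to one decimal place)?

11.8 g

Fiber per dollar: orange 5.455, broccoli 4.286, sunflower seeds 4, brown rice 3.636.
Take 2 servings of orange: spends $1.10, +6.0 g fiber (running total 6.0 g).
Take 1 serving of broccoli: spends $0.70, +3.0 g fiber (running total 9.0 g).
Take 0.92 servings of sunflower seeds: spends $0.69, +2.8 g fiber (running total 11.8 g).
Filling greedily by fiber-per-dollar is optimal for one linear limit, giving 11.8 g.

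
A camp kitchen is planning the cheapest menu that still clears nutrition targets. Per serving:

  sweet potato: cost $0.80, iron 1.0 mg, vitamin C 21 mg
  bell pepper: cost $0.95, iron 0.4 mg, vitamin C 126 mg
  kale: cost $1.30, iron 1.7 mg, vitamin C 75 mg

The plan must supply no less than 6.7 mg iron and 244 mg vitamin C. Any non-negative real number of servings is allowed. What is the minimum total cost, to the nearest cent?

$5.12

sweet potato only: max(6.7/1.0, 244/21) = 11.62 servings → $9.30.
bell pepper only: max(6.7/0.4, 244/126) = 16.75 servings → $15.91.
kale only: max(6.7/1.7, 244/75) = 3.941 servings → $5.12.
sweet potato + bell pepper with both tight: 6.349 servings and 0.8784 servings → $5.91.
sweet potato + kale with both tight: 2.232 servings and 2.628 servings → $5.20.
bell pepper + kale: the both-tight solution has a negative serving — not a feasible corner.
Cheapest feasible corner: $5.12.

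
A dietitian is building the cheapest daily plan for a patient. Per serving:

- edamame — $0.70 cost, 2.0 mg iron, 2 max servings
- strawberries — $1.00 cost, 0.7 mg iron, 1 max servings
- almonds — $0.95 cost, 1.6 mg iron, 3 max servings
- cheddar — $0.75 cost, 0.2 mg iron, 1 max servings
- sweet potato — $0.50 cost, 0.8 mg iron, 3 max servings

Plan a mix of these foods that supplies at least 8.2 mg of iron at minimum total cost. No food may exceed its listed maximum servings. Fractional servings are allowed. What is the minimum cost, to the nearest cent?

$3.89

Cost per mg of iron: edamame $0.3500, almonds $0.5938, sweet potato $0.6250, strawberries $1.4286, cheddar $3.7500.
Take 2 servings of edamame: +4.0 mg iron for $1.40 (total $1.40, still need 4.2 mg).
Take 2.625 servings of almonds: +4.2 mg iron for $2.49 (total $3.89, still need 0.0 mg).
Filling from the cheapest source first is optimal under one linear minimum: $3.89.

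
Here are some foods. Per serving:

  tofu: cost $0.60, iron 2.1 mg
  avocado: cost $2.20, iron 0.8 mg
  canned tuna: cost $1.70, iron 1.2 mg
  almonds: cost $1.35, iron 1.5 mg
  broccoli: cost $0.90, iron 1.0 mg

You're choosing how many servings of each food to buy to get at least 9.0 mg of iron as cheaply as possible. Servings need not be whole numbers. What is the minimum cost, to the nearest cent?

$2.57

Cost per mg of iron: tofu $0.2857, almonds $0.9000, broccoli $0.9000, canned tuna $1.4167, avocado $2.7500.
With no serving limits, use only tofu: 9.0 mg / 2.1 mg = 4.286 servings × $0.60 = $2.57.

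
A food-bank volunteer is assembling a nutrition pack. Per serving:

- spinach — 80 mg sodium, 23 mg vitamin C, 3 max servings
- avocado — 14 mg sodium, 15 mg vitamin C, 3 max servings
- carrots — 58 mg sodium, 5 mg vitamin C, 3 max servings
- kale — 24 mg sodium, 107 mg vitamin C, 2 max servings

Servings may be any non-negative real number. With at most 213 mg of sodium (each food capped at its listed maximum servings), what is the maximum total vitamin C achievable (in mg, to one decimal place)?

294.4 mg

Vitamin C per mg sodium: kale 4.458, avocado 1.071, spinach 0.2875, carrots 0.08621.
Take 2 servings of kale: uses 48 mg sodium, +214.0 mg vitamin C (running total 214.0 mg).
Take 3 servings of avocado: uses 42 mg sodium, +45.0 mg vitamin C (running total 259.0 mg).
Take 1.538 servings of spinach: uses 123 mg sodium, +35.4 mg vitamin C (running total 294.4 mg).
Filling greedily by vitamin C-per-mg sodium is optimal for one linear limit, giving 294.4 mg.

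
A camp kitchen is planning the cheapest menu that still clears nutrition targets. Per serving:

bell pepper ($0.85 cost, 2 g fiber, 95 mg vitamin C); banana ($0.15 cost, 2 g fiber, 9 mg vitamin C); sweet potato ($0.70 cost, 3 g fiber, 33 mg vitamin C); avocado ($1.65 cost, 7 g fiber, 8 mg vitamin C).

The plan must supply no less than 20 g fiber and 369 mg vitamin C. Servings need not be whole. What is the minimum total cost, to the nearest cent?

$3.77

Minimising a linear cost over {fiber ≥ 20, vitamin C ≥ 369, servings ≥ 0} — the optimum is at a vertex, using one or two foods.
bell pepper only: max(20/2, 369/95) = 10 servings → $8.50.
banana only: max(20/2, 369/9) = 41 servings → $6.15.
sweet potato only: max(20/3, 369/33) = 11.18 servings → $7.83.
avocado only: max(20/7, 369/8) = 46.12 servings → $76.11.
bell pepper + banana with both tight: 3.244 servings and 6.756 servings → $3.77.
bell pepper + sweet potato with both tight: 2.041 servings and 5.306 servings → $5.45.
bell pepper + avocado with both tight: 3.733 servings and 1.79 servings → $6.13.
banana + sweet potato: intersection lies outside the first quadrant.
banana + avocado: the both-tight solution has a negative serving — not a feasible corner.
sweet potato + avocado: intersection lies outside the first quadrant.
So the least-cost plan costs $3.77.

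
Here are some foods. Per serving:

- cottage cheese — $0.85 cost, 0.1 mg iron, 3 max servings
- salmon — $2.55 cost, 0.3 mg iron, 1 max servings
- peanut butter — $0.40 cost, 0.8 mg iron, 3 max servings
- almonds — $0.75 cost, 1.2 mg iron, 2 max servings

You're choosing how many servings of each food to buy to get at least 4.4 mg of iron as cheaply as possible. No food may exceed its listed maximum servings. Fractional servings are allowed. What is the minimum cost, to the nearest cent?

$2.45

Cost per mg of iron: peanut butter $0.5000, almonds $0.6250, cottage cheese $8.5000, salmon $8.5000.
Take 3 servings of peanut butter: +2.4 mg iron for $1.20 (total $1.20, still need 2.0 mg).
Take 1.667 servings of almonds: +2.0 mg iron for $1.25 (total $2.45, still need 0.0 mg).
Filling from the cheapest source first is optimal under one linear minimum: $2.45.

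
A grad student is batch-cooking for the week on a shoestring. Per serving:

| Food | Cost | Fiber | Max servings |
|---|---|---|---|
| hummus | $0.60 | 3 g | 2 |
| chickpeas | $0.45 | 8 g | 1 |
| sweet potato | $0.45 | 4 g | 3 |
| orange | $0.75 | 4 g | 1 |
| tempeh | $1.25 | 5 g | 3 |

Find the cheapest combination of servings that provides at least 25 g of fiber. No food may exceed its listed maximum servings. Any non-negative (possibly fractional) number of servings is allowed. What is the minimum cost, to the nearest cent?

$2.75

Cost per g of fiber: chickpeas $0.0563, sweet potato $0.1125, orange $0.1875, hummus $0.2000, tempeh $0.2500.
Take 1 serving of chickpeas: +8.0 g fiber for $0.45 (total $0.45, still need 17.0 g).
Take 3 servings of sweet potato: +12.0 g fiber for $1.35 (total $1.80, still need 5.0 g).
Take 1 serving of orange: +4.0 g fiber for $0.75 (total $2.55, still need 1.0 g).
Take 0.3333 servings of hummus: +1.0 g fiber for $0.20 (total $2.75, still need 0.0 g).
Greedy by cheapest-per-g is optimal for a single linear constraint, so the minimum cost is $2.75.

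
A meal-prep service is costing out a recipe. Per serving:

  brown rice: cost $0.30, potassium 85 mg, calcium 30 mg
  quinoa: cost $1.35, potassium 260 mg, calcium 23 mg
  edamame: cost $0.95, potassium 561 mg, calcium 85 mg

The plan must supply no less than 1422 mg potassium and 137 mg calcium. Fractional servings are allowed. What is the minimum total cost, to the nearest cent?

With two linear requirements the optimum uses one or two foods; enumerate the corners.
brown rice only: max(1422/85, 137/30) = 16.73 servings → $5.02.
quinoa only: max(1422/260, 137/23) = 5.957 servings → $8.04.
edamame only: max(1422/561, 137/85) = 2.535 servings → $2.41.
brown rice + quinoa with both tight: 0.4985 servings and 5.306 servings → $7.31.
brown rice + edamame: the both-tight solution has a negative serving — not a feasible corner.
quinoa + edamame with both tight: 4.786 servings and 0.3168 servings → $6.76.
So the least-cost plan costs $2.41.

$2.41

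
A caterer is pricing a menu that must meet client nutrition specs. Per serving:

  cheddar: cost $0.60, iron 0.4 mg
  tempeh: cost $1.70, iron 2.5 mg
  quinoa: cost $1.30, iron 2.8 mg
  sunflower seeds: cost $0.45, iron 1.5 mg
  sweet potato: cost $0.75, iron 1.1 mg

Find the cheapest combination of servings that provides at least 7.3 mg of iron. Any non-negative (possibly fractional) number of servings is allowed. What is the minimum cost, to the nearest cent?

$2.19

Cost per mg of iron: sunflower seeds $0.3000, quinoa $0.4643, tempeh $0.6800, sweet potato $0.6818, cheddar $1.5000.
With no serving limits, use only sunflower seeds: 7.3 mg / 1.5 mg = 4.867 servings × $0.45 = $2.19.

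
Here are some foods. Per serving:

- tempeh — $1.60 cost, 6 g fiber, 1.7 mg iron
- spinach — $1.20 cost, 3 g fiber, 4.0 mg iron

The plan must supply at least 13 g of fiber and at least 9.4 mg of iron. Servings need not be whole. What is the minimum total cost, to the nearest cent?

Two binding constraints pin down two serving amounts, so the optimal mix uses at most two foods. The candidates are each food alone (scaled to the tighter of fiber/iron) and each pair with both constraints tight.
tempeh only: max(13/6, 9.4/1.7) = 5.529 servings → $8.85.
spinach only: max(13/3, 9.4/4.0) = 4.333 servings → $5.20.
tempeh + spinach with both tight: 1.259 servings and 1.815 servings → $4.19.
Cheapest feasible corner: $4.19.

$4.19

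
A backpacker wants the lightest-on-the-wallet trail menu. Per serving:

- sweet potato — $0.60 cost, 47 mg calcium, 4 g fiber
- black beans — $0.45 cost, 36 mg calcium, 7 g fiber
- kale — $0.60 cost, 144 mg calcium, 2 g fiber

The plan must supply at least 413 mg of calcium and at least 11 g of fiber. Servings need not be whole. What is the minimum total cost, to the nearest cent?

$1.96

Check every corner: each single food scaled to meet both minima, and each pair solved so both constraints bind.
sweet potato only: max(413/47, 11/4) = 8.787 servings → $5.27.
black beans only: max(413/36, 11/7) = 11.47 servings → $5.16.
kale only: max(413/144, 11/2) = 5.5 servings → $3.30.
sweet potato + black beans with both targets exact would need a negative amount; discard.
sweet potato + kale with both tight: 1.573 servings and 2.355 servings → $2.36.
black beans + kale with both tight: 0.8098 servings and 2.666 servings → $1.96.
Cheapest feasible corner: $1.96.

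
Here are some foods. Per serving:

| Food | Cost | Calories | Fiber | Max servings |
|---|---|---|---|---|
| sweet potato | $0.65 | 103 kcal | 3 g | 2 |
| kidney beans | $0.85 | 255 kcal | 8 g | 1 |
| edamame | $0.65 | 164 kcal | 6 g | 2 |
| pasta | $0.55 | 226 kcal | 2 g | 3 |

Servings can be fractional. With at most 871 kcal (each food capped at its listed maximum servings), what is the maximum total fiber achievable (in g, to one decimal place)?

Fiber per kcal: edamame 0.03659, kidney beans 0.03137, sweet potato 0.02913, pasta 0.00885.
Take 2 servings of edamame: uses 328 kcal, +12.0 g fiber (running total 12.0 g).
Take 1 serving of kidney beans: uses 255 kcal, +8.0 g fiber (running total 20.0 g).
Take 2 servings of sweet potato: uses 206 kcal, +6.0 g fiber (running total 26.0 g).
Take 0.3628 servings of pasta: uses 82 kcal, +0.7 g fiber (running total 26.7 g).
Filling greedily by fiber-per-kcal is optimal for one linear limit, giving 26.7 g.

26.7 g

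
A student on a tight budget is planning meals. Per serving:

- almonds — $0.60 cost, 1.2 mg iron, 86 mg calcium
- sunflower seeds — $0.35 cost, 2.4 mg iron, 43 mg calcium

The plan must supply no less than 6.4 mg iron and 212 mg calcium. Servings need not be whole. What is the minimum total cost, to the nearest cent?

$1.57

At the optimum either one food covers both requirements or two foods hit both targets exactly; no other combination can be cheaper.
almonds only: max(6.4/1.2, 212/86) = 5.333 servings → $3.20.
sunflower seeds only: max(6.4/2.4, 212/43) = 4.93 servings → $1.73.
almonds + sunflower seeds with both tight: 1.509 servings and 1.912 servings → $1.57.
Cheapest feasible corner: $1.57.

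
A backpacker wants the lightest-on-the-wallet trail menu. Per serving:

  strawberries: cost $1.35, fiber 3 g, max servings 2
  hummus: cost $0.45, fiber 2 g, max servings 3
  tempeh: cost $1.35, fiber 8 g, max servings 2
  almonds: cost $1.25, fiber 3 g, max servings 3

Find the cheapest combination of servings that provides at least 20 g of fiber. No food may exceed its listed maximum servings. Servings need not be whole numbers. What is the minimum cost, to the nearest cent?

Cost per g of fiber: tempeh $0.1688, hummus $0.2250, almonds $0.4167, strawberries $0.4500.
Take 2 servings of tempeh: +16.0 g fiber for $2.70 (total $2.70, still need 4.0 g).
Take 2 servings of hummus: +4.0 g fiber for $0.90 (total $3.60, still need 0.0 g).
Filling from the cheapest source first is optimal under one linear minimum: $3.60.

$3.60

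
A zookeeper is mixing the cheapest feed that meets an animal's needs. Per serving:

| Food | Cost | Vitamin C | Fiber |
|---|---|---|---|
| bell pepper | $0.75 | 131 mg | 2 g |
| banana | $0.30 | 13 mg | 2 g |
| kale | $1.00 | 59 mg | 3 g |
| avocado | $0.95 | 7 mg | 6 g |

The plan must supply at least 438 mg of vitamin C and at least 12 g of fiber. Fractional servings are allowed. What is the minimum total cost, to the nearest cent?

$3.17

Check every corner: each single food scaled to meet both minima, and each pair solved so both constraints bind.
bell pepper only: max(438/131, 12/2) = 6 servings → $4.50.
banana only: max(438/13, 12/2) = 33.69 servings → $10.11.
kale only: max(438/59, 12/3) = 7.424 servings → $7.42.
avocado only: max(438/7, 12/6) = 62.57 servings → $59.44.
bell pepper + banana with both tight: 3.051 servings and 2.949 servings → $3.17.
bell pepper + kale with both tight: 2.204 servings and 2.531 servings → $4.18.
bell pepper + avocado with both tight: 3.295 servings and 0.9016 servings → $3.33.
banana + kale: intersection lies outside the first quadrant.
banana + avocado with both targets exact would need a negative amount; discard.
kale + avocado: intersection lies outside the first quadrant.
So the least-cost plan costs $3.17.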